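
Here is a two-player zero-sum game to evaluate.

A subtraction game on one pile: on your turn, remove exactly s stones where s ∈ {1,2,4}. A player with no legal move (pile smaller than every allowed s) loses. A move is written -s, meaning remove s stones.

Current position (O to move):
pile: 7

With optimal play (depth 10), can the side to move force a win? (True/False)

p1 O@[7]: -1[6]+1* -2[5]-1 -4[3]+1
p2 X@[6]: -1[5]-1* -2[4]-1 -4[2]-1
p3 O@[5]: -1[4]-1 -2[3]+1* -4[1]-1
p4 X@[3]: -1[2]-1* -2[1]-1
p5 O@[2]: -1[1]-1 -2[0]+1*
p6 X@[0] terminal -1; root [7] d10

O winning at [7]: True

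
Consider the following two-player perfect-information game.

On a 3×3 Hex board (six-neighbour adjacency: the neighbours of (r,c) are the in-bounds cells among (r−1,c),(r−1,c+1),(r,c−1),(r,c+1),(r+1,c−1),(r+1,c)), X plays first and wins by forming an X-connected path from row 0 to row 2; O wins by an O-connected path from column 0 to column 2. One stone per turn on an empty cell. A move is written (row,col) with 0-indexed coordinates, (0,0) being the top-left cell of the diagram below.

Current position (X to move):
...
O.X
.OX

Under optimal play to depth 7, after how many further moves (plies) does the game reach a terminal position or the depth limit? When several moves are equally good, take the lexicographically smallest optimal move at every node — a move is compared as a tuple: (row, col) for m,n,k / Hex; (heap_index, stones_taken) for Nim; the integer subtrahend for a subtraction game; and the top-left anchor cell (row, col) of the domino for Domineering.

[.../O.X/.OX] X move#1: (0,0):-1/X../O.X/.OX, (0,1):+1/.X./O.X/.OX*, (0,2):+1/..X/O.X/.OX, (1,1):+1/.../OXX/.OX, (2,0):-1/.../O.X/XOX
[.X./O.X/.OX] O move#2: (0,0):-1/OX./O.X/.OX*, (0,2):-1/.XO/O.X/.OX, (1,1):-1/.X./OOX/.OX, (2,0):-1/.X./O.X/OOX
[OX./O.X/.OX] X move#3: (0,2):+1/OXX/O.X/.OX*, (1,1):+1/OX./OXX/.OX, (2,0):+1/OX./O.X/XOX
[OXX/O.X/.OX] end (terminal -1, O#4); searched .../O.X/.OX to 7

PV length from [.../O.X/.OX]: 3 plies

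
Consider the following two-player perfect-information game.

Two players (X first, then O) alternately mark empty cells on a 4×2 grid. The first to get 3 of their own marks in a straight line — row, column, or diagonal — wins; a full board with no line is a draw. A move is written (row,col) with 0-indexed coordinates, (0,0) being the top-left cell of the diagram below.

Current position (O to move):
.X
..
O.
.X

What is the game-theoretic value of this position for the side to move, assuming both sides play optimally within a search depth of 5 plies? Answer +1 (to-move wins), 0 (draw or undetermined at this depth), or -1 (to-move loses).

[.X/../O./.X] O move#1: (0,0):+0/OX/../O./.X, (1,0):+1/.X/O./O./.X*, (1,1):+0/.X/.O/O./.X, (2,1):+0/.X/../OO/.X, (3,0):+0/.X/../O./OX
[.X/O./O./.X] X move#2: (0,0):-1/XX/O./O./.X*, (1,1):-1/.X/OX/O./.X, (2,1):-1/.X/O./OX/.X, (3,0):-1/.X/O./O./XX
[XX/O./O./.X] O move#3: (1,1):+0/XX/OO/O./.X, (2,1):+0/XX/O./OO/.X, (3,0):+1/XX/O./O./OX*
[XX/O./O./OX] end (terminal -1, X#4); searched .X/../O./.X to 5

value(.X/../O./.X, O) = +1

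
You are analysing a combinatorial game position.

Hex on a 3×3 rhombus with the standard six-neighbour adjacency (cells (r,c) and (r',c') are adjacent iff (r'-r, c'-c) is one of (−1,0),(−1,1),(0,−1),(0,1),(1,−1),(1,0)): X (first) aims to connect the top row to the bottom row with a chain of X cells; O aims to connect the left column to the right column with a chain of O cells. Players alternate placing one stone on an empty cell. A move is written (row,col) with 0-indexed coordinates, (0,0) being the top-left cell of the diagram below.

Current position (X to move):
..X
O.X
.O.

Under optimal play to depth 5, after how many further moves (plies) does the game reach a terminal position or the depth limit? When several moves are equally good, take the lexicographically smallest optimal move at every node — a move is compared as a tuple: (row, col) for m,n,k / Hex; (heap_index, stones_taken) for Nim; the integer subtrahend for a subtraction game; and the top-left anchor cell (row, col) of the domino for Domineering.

p1 X@[..X/O.X/.O.]: (0,0)[X.X/O.X/.O.]-1 (0,1)[.XX/O.X/.O.]-1 (1,1)[..X/OXX/.O.]+1* (2,0)[..X/O.X/XO.]+1 (2,2)[..X/O.X/.OX]+1
p2 O@[..X/OXX/.O.]: (0,0)[O.X/OXX/.O.]-1* (0,1)[.OX/OXX/.O.]-1 (2,0)[..X/OXX/OO.]-1 (2,2)[..X/OXX/.OO]-1
p3 X@[O.X/OXX/.O.]: (0,1)[OXX/OXX/.O.]+1* (2,0)[O.X/OXX/XO.]+1 (2,2)[O.X/OXX/.OX]+1
p4 O@[OXX/OXX/.O.]: (2,0)[OXX/OXX/OO.]-1* (2,2)[OXX/OXX/.OO]-1
p5 X@[OXX/OXX/OO.]: (2,2)[OXX/OXX/OOX]+1*
p6 O@[OXX/OXX/OOX] terminal -1; root [..X/O.X/.O.] d5

PV length from [..X/O.X/.O.]: 5 plies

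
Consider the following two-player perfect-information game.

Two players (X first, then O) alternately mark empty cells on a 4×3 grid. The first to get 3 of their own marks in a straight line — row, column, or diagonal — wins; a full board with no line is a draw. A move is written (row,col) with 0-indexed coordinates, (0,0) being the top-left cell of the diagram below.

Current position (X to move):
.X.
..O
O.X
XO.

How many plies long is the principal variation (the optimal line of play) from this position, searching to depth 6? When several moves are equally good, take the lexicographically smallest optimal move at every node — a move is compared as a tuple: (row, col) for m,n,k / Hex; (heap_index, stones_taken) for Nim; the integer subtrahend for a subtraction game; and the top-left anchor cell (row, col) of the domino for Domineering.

PV length from [.X./..O/O.X/XO.]: 3 plies

ply 1, X at .X./..O/O.X/XO. | (0,0)=+1→XX./..O/O.X/XO.*; (0,2)=+0→.XX/..O/O.X/XO.; (1,0)=-1→.X./X.O/O.X/XO.; (1,1)=+1→.X./.XO/O.X/XO.; (2,1)=-1→.X./..O/OXX/XO.; (3,2)=-1→.X./..O/O.X/XOX
ply 2, O at XX./..O/O.X/XO. | (0,2)=-1→XXO/..O/O.X/XO.*; (1,0)=-1→XX./O.O/O.X/XO.; (1,1)=-1→XX./.OO/O.X/XO.; (2,1)=-1→XX./..O/OOX/XO.; (3,2)=-1→XX./..O/O.X/XOO
ply 3, X at XXO/..O/O.X/XO. | (1,0)=-1→XXO/X.O/O.X/XO.; (1,1)=+1→XXO/.XO/O.X/XO.*; (2,1)=-1→XXO/..O/OXX/XO.; (3,2)=-1→XXO/..O/O.X/XOX
ply 4: XXO/.XO/O.X/XO. is terminal -1 (O); from .X./..O/O.X/XO. depth 6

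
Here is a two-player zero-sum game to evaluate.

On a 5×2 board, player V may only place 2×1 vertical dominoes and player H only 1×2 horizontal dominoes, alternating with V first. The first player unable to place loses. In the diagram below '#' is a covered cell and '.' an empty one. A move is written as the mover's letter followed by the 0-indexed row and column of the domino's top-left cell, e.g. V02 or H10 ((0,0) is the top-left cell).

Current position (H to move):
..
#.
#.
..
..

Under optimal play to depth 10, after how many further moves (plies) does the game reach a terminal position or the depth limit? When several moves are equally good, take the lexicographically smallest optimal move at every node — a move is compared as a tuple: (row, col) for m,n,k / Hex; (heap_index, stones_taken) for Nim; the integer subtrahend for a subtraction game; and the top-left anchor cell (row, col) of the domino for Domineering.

p1 H@[../#./#./../..]: H00[##/#./#./../..]-1 H30[../#./#./##/..]+1* H40[../#./#./../##]+1
p2 V@[../#./#./##/..]: V01[.#/##/#./##/..]-1* V11[../##/##/##/..]-1
p3 H@[.#/##/#./##/..]: H40[.#/##/#./##/##]+1*
p4 V@[.#/##/#./##/##] terminal -1; root [../#./#./../..] d10

PV length from [../#./#./../..]: 3 plies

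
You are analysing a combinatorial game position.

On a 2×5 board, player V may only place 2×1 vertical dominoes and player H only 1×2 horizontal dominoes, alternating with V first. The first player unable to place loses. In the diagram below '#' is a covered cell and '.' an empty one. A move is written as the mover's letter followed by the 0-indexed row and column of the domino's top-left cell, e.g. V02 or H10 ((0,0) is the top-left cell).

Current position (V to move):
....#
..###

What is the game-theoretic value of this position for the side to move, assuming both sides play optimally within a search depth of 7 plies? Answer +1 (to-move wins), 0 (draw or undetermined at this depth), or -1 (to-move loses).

value(....#/..###, V) = +1

[....#/..###] V move#1: V00:-1/#...#/#.###, V01:+1/.#..#/.####*
[.#..#/.####] H move#2: H02:-1/.####/.####*
[.####/.####] V move#3: V00:+1/#####/#####*
[#####/#####] end (terminal -1, H#4); searched ....#/..### to 7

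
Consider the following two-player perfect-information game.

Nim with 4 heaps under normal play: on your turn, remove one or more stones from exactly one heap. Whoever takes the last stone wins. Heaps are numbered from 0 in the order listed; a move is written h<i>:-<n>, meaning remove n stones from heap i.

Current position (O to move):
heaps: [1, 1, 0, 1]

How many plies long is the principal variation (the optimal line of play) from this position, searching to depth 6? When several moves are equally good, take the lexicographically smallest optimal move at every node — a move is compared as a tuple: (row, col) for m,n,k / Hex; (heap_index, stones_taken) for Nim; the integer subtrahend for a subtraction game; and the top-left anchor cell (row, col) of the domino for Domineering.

ply 1, O at (1,1,0,1) | h0:-1=+1→(0,1,0,1)*; h1:-1=+1→(1,0,0,1); h3:-1=+1→(1,1,0,0)
ply 2, X at (0,1,0,1) | h1:-1=-1→(0,0,0,1)*; h3:-1=-1→(0,1,0,0)
ply 3, O at (0,0,0,1) | h3:-1=+1→(0,0,0,0)*
ply 4: (0,0,0,0) is terminal -1 (X); from (1,1,0,1) depth 6

PV length from [(1,1,0,1)]: 3 plies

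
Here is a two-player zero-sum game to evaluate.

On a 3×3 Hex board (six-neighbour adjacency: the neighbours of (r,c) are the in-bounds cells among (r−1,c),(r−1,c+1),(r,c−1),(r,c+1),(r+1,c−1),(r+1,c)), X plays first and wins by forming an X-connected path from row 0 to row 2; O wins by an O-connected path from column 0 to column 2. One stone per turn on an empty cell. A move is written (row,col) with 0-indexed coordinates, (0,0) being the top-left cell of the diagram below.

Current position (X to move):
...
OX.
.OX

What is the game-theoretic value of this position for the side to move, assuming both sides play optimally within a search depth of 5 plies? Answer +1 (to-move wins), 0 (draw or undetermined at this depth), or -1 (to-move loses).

value(.../OX./.OX, X) = +1

ply 1, X at .../OX./.OX | (0,0)=+1→X../OX./.OX*; (0,1)=+1→.X./OX./.OX; (0,2)=+1→..X/OX./.OX; (1,2)=+1→.../OXX/.OX; (2,0)=+1→.../OX./XOX
ply 2, O at X../OX./.OX | (0,1)=-1→XO./OX./.OX*; (0,2)=-1→X.O/OX./.OX; (1,2)=-1→X../OXO/.OX; (2,0)=-1→X../OX./OOX
ply 3, X at XO./OX./.OX | (0,2)=+1→XOX/OX./.OX*; (1,2)=-1→XO./OXX/.OX; (2,0)=-1→XO./OX./XOX
ply 4, O at XOX/OX./.OX | (1,2)=-1→XOX/OXO/.OX*; (2,0)=-1→XOX/OX./OOX
ply 5, X at XOX/OXO/.OX | (2,0)=+1→XOX/OXO/XOX*
ply 6: XOX/OXO/XOX is terminal -1 (O); from .../OX./.OX depth 5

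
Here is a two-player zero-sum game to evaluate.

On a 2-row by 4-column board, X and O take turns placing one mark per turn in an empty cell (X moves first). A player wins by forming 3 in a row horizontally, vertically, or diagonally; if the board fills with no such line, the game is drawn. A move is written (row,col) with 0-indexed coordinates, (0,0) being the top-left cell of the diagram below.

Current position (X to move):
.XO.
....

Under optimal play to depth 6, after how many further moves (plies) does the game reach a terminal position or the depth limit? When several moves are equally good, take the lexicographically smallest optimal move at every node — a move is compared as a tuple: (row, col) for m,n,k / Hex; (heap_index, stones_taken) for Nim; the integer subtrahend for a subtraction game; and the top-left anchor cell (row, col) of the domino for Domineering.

ply 1, X at .XO./.... | (0,0)=+0→XXO./....*; (0,3)=+0→.XOX/....; (1,0)=+0→.XO./X...; (1,1)=+0→.XO./.X..; (1,2)=+0→.XO./..X.; (1,3)=+0→.XO./...X
ply 2, O at XXO./.... | (0,3)=+0→XXOO/....*; (1,0)=+0→XXO./O...; (1,1)=+0→XXO./.O..; (1,2)=+0→XXO./..O.; (1,3)=+0→XXO./...O
ply 3, X at XXOO/.... | (1,0)=+0→XXOO/X...*; (1,1)=+0→XXOO/.X..; (1,2)=+0→XXOO/..X.; (1,3)=+0→XXOO/...X
ply 4, O at XXOO/X... | (1,1)=+0→XXOO/XO..*; (1,2)=+0→XXOO/X.O.; (1,3)=+0→XXOO/X..O
ply 5, X at XXOO/XO.. | (1,2)=+0→XXOO/XOX.*; (1,3)=+0→XXOO/XO.X
ply 6, O at XXOO/XOX. | (1,3)=+0→XXOO/XOXO*
ply 7: XXOO/XOXO is terminal +0 (X); from .XO./.... depth 6

PV length from [.XO./....]: 6 plies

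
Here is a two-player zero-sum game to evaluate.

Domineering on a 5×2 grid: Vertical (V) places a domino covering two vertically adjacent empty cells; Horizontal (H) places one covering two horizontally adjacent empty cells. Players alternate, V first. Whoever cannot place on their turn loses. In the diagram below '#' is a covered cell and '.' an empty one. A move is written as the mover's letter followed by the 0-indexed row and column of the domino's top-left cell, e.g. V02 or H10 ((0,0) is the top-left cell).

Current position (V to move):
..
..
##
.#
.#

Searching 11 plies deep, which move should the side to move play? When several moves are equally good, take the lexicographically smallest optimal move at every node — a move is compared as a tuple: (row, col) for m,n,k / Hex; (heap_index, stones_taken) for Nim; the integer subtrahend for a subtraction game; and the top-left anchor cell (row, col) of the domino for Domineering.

V's best at [../../##/.#/.#]: V00

ply 1, V at ../../##/.#/.# | V00=+1→#./#./##/.#/.#*; V01=+1→.#/.#/##/.#/.#; V30=-1→../../##/##/##
ply 2: #./#./##/.#/.# is terminal -1 (H); from ../../##/.#/.# depth 11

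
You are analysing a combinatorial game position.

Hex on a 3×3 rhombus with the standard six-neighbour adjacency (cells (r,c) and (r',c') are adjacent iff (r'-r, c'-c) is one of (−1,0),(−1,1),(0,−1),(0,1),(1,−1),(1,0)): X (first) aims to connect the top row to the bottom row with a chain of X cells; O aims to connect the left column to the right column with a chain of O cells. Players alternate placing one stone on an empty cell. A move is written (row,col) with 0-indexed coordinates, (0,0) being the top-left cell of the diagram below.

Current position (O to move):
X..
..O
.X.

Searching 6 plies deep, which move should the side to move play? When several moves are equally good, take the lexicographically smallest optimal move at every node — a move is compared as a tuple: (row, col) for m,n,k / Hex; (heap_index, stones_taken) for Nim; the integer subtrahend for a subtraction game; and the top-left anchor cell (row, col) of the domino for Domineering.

O's best at [X../..O/.X.]: (1,1)

p1 O@[X../..O/.X.]: (0,1)[XO./..O/.X.]-1 (0,2)[X.O/..O/.X.]-1 (1,0)[X../O.O/.X.]-1 (1,1)[X../.OO/.X.]+1* (2,0)[X../..O/OX.]-1 (2,2)[X../..O/.XO]-1
p2 X@[X../.OO/.X.]: (0,1)[XX./.OO/.X.]-1* (0,2)[X.X/.OO/.X.]-1 (1,0)[X../XOO/.X.]-1 (2,0)[X../.OO/XX.]-1 (2,2)[X../.OO/.XX]-1
p3 O@[XX./.OO/.X.]: (0,2)[XXO/.OO/.X.]+1* (1,0)[XX./OOO/.X.]+1 (2,0)[XX./.OO/OX.]+1 (2,2)[XX./.OO/.XO]+1
p4 X@[XXO/.OO/.X.]: (1,0)[XXO/XOO/.X.]-1* (2,0)[XXO/.OO/XX.]-1 (2,2)[XXO/.OO/.XX]-1
p5 O@[XXO/XOO/.X.]: (2,0)[XXO/XOO/OX.]+1* (2,2)[XXO/XOO/.XO]-1
p6 X@[XXO/XOO/OX.] terminal -1; root [X../..O/.X.] d6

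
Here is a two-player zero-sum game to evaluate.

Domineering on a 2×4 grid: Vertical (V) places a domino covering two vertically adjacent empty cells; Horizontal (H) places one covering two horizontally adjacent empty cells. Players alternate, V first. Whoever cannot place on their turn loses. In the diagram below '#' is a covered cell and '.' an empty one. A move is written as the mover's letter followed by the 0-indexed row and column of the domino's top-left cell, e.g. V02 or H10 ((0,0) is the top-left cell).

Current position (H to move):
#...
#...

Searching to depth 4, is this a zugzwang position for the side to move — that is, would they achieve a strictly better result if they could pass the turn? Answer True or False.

[#.../#...] H move#1: H01:+1/###./#...*, H02:+1/#.##/#..., H11:+1/#.../###., H12:+1/#.../#.##
[###./#...] V move#2: V03:-1/####/#..#*
[####/#..#] H move#3: H11:+1/####/####*
[####/####] end (terminal -1, V#4); searched #.../#... to 4
pass branch (V moves first from the same position):
  | [#.../#...] V move#1: V01:-1/##../##.., V02:+1/#.#./#.#.*, V03:-1/#..#/#..#
  | [#.#./#.#.] end (terminal -1, H#2); searched #.../#... to 4
H moving scores +1; H passing scores -1

zugzwang(#.../#..., H) = False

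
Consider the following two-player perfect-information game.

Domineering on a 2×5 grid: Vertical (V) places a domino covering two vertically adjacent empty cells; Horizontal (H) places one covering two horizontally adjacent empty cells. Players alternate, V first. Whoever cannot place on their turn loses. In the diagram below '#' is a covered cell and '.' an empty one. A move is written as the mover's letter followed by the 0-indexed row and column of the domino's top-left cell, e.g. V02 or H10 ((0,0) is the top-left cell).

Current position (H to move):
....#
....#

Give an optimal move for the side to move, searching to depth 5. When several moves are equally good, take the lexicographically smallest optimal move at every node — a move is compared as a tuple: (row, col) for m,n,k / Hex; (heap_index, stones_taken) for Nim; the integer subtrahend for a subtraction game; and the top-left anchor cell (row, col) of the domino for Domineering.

H's best at [....#/....#]: H01

[....#/....#] H move#1: H00:-1/##..#/....#, H01:+1/.##.#/....#*, H02:-1/..###/....#, H10:-1/....#/##..#, H11:+1/....#/.##.#, H12:-1/....#/..###
[.##.#/....#] V move#2: V00:-1/###.#/#...#*, V03:-1/.####/...##
[###.#/#...#] H move#3: H11:-1/###.#/###.#, H12:+1/###.#/#.###*
[###.#/#.###] end (terminal -1, V#4); searched ....#/....# to 5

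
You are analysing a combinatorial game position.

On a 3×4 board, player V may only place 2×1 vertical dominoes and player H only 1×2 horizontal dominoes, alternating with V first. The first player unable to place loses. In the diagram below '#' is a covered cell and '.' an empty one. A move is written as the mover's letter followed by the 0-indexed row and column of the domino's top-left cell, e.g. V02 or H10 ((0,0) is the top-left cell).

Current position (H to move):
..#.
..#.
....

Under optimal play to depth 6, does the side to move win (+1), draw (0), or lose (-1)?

p1 H@[..#./..#./....]: H00[###./..#./....]-1 H10[..#./###./....]+1* H20[..#./..#./##..]-1 H21[..#./..#./.##.]-1 H22[..#./..#./..##]-1
p2 V@[..#./###./....]: V03[..##/####/....]-1* V13[..#./####/...#]-1
p3 H@[..##/####/....]: H00[####/####/....]+1* H20[..##/####/##..]+1 H21[..##/####/.##.]+1 H22[..##/####/..##]+1
p4 V@[####/####/....] terminal -1; root [..#./..#./....] d6

value(..#./..#./...., H) = +1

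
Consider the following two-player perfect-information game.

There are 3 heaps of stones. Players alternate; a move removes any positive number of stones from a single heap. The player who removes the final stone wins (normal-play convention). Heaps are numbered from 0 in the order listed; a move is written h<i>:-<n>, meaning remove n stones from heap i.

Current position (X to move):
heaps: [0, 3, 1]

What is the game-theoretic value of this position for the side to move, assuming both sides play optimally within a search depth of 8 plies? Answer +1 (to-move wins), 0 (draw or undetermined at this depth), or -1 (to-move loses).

p1 X@[(0,3,1)]: h1:-1[(0,2,1)]-1 h1:-2[(0,1,1)]+1* h1:-3[(0,0,1)]-1 h2:-1[(0,3,0)]-1
p2 O@[(0,1,1)]: h1:-1[(0,0,1)]-1* h2:-1[(0,1,0)]-1
p3 X@[(0,0,1)]: h2:-1[(0,0,0)]+1*
p4 O@[(0,0,0)] terminal -1; root [(0,3,1)] d8

value((0,3,1), X) = +1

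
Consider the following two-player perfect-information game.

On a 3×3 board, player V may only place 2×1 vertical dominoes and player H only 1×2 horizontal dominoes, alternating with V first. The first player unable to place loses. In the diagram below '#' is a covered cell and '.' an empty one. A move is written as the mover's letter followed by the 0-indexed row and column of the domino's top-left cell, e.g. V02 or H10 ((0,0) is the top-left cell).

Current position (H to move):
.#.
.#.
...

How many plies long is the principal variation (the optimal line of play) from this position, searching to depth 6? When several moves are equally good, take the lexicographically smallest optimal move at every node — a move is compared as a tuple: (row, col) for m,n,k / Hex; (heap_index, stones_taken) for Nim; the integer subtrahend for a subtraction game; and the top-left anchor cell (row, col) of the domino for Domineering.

[.#./.#./...] H move#1: H20:-1/.#./.#./##.*, H21:-1/.#./.#./.##
[.#./.#./##.] V move#2: V00:+1/##./##./##.*, V02:+1/.##/.##/##., V12:+1/.#./.##/###
[##./##./##.] end (terminal -1, H#3); searched .#./.#./... to 6

PV length from [.#./.#./...]: 2 plies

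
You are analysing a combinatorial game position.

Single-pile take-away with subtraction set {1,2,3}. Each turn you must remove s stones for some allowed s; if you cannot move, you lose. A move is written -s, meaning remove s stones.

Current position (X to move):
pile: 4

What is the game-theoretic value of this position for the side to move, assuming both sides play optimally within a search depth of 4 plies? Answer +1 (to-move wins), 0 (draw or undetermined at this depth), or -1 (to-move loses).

p1 X@[4]: -1[3]-1* -2[2]-1 -3[1]-1
p2 O@[3]: -1[2]-1 -2[1]-1 -3[0]+1*
p3 X@[0] terminal -1; root [4] d4

value(4, X) = -1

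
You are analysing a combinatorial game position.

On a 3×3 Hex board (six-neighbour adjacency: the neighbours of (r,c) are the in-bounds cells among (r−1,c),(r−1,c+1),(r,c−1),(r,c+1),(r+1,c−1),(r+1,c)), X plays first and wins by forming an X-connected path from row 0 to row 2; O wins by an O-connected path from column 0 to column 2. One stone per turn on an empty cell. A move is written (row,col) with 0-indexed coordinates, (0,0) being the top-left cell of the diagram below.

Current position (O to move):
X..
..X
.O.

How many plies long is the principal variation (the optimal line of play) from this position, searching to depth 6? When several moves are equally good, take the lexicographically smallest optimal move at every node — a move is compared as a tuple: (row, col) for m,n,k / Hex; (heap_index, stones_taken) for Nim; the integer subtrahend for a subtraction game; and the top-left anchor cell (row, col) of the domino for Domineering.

PV length from [X../..X/.O.]: 5 plies

[X../..X/.O.] O move#1: (0,1):-1/XO./..X/.O., (0,2):-1/X.O/..X/.O., (1,0):-1/X../O.X/.O., (1,1):+1/X../.OX/.O.*, (2,0):-1/X../..X/OO., (2,2):-1/X../..X/.OO
[X../.OX/.O.] X move#2: (0,1):-1/XX./.OX/.O.*, (0,2):-1/X.X/.OX/.O., (1,0):-1/X../XOX/.O., (2,0):-1/X../.OX/XO., (2,2):-1/X../.OX/.OX
[XX./.OX/.O.] O move#3: (0,2):+1/XXO/.OX/.O.*, (1,0):+1/XX./OOX/.O., (2,0):+1/XX./.OX/OO., (2,2):+1/XX./.OX/.OO
[XXO/.OX/.O.] X move#4: (1,0):-1/XXO/XOX/.O.*, (2,0):-1/XXO/.OX/XO., (2,2):-1/XXO/.OX/.OX
[XXO/XOX/.O.] O move#5: (2,0):+1/XXO/XOX/OO.*, (2,2):-1/XXO/XOX/.OO
[XXO/XOX/OO.] end (terminal -1, X#6); searched X../..X/.O. to 6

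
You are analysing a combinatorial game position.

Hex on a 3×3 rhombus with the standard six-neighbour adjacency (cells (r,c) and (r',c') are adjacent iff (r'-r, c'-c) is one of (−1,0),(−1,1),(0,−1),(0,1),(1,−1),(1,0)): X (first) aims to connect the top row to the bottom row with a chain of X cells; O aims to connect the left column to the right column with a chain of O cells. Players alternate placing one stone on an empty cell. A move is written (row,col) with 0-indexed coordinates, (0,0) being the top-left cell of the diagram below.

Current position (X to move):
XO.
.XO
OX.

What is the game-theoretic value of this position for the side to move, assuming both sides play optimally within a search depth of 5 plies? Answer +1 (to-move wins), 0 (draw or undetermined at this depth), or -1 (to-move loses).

ply 1, X at XO./.XO/OX. | (0,2)=+1→XOX/.XO/OX.*; (1,0)=+1→XO./XXO/OX.; (2,2)=+1→XO./.XO/OXX
ply 2: XOX/.XO/OX. is terminal -1 (O); from XO./.XO/OX. depth 5

value(XO./.XO/OX., X) = +1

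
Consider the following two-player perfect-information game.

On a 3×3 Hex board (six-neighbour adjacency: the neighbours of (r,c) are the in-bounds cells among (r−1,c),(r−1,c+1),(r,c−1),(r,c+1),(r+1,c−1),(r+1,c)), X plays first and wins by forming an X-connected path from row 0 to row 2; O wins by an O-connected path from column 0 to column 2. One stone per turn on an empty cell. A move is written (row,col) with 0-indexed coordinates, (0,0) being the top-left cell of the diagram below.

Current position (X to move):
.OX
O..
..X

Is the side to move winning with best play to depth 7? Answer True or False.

X winning at [.OX/O../..X]: True

[.OX/O../..X] X move#1: (0,0):+1/XOX/O../..X*, (1,1):+1/.OX/OX./..X, (1,2):+1/.OX/O.X/..X, (2,0):+1/.OX/O../X.X, (2,1):+1/.OX/O../.XX
[XOX/O../..X] O move#2: (1,1):-1/XOX/OO./..X*, (1,2):-1/XOX/O.O/..X, (2,0):-1/XOX/O../O.X, (2,1):-1/XOX/O../.OX
[XOX/OO./..X] X move#3: (1,2):+1/XOX/OOX/..X*, (2,0):-1/XOX/OO./X.X, (2,1):-1/XOX/OO./.XX
[XOX/OOX/..X] end (terminal -1, O#4); searched .OX/O../..X to 7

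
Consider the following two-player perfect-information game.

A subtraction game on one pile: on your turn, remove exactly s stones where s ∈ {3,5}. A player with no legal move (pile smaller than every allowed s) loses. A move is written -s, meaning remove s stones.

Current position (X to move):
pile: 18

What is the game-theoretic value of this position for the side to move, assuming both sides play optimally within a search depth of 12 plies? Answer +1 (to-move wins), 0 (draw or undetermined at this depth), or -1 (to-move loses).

value(18, X) = -1

ply 1, X at 18 | -3=-1→15*; -5=-1→13
ply 2, O at 15 | -3=-1→12; -5=+1→10*
ply 3, X at 10 | -3=-1→7*; -5=-1→5
ply 4, O at 7 | -3=-1→4; -5=+1→2*
ply 5: 2 is terminal -1 (X); from 18 depth 12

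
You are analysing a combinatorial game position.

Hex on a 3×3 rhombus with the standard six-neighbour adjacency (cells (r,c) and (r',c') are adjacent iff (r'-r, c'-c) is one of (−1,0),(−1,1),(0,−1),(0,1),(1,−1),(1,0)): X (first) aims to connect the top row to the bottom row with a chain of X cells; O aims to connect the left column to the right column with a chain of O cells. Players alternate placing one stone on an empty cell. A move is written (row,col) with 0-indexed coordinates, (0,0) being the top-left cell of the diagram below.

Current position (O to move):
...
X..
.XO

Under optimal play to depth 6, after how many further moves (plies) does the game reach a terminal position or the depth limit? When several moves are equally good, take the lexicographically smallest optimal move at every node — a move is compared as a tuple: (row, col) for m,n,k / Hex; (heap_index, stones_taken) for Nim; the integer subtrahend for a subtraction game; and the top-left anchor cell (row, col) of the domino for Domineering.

[.../X../.XO] O move#1: (0,0):-1/O../X../.XO*, (0,1):-1/.O./X../.XO, (0,2):-1/..O/X../.XO, (1,1):-1/.../XO./.XO, (1,2):-1/.../X.O/.XO, (2,0):-1/.../X../OXO
[O../X../.XO] X move#2: (0,1):+1/OX./X../.XO*, (0,2):+1/O.X/X../.XO, (1,1):+1/O../XX./.XO, (1,2):+1/O../X.X/.XO, (2,0):+1/O../X../XXO
[OX./X../.XO] O move#3: (0,2):-1/OXO/X../.XO*, (1,1):-1/OX./XO./.XO, (1,2):-1/OX./X.O/.XO, (2,0):-1/OX./X../OXO
[OXO/X../.XO] X move#4: (1,1):+1/OXO/XX./.XO*, (1,2):+1/OXO/X.X/.XO, (2,0):+1/OXO/X../XXO
[OXO/XX./.XO] end (terminal -1, O#5); searched .../X../.XO to 6

PV length from [.../X../.XO]: 4 plies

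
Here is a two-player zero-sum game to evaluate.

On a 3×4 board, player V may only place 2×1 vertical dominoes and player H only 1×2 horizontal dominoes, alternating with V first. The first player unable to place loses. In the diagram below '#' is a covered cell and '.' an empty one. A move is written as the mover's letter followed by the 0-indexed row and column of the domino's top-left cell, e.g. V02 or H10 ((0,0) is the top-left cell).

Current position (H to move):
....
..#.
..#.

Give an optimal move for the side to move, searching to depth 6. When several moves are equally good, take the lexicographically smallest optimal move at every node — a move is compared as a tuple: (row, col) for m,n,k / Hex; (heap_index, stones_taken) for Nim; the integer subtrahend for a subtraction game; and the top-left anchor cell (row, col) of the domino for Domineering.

[..../..#./..#.] H move#1: H00:-1/##../..#./..#., H01:-1/.##./..#./..#., H02:-1/..##/..#./..#., H10:+1/..../###./..#.*, H20:-1/..../..#./###.
[..../###./..#.] V move#2: V03:-1/...#/####/..#.*, V13:-1/..../####/..##
[...#/####/..#.] H move#3: H00:+1/##.#/####/..#.*, H01:+1/.###/####/..#., H20:+1/...#/####/###.
[##.#/####/..#.] end (terminal -1, V#4); searched ..../..#./..#. to 6

H's best at [..../..#./..#.]: H10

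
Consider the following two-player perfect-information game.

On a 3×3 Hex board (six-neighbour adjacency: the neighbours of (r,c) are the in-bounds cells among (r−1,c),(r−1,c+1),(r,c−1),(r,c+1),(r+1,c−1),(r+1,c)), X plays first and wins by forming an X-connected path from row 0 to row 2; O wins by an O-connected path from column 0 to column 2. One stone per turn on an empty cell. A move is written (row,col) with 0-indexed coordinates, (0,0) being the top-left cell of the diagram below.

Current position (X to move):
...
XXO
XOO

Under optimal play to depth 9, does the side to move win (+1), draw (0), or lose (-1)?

p1 X@[.../XXO/XOO]: (0,0)[X../XXO/XOO]+1* (0,1)[.X./XXO/XOO]+1 (0,2)[..X/XXO/XOO]+1
p2 O@[X../XXO/XOO] terminal -1; root [.../XXO/XOO] d9

value(.../XXO/XOO, X) = +1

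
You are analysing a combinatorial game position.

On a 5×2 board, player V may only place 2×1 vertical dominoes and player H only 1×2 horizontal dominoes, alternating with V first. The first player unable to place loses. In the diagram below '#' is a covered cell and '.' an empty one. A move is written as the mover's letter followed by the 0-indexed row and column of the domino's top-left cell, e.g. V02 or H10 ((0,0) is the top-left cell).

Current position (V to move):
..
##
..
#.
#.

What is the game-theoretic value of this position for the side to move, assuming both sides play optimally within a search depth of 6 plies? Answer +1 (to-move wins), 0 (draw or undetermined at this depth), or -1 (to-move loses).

[../##/../#./#.] V move#1: V21:-1/../##/.#/##/#.*, V31:-1/../##/../##/##
[../##/.#/##/#.] H move#2: H00:+1/##/##/.#/##/#.*
[##/##/.#/##/#.] end (terminal -1, V#3); searched ../##/../#./#. to 6

value(../##/../#./#., V) = -1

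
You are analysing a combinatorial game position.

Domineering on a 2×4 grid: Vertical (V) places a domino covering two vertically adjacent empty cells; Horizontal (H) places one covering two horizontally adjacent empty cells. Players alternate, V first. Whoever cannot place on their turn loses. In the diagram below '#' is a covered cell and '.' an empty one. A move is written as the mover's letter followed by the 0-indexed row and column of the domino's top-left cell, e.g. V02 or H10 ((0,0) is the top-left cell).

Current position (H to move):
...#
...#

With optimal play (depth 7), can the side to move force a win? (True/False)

p1 H@[...#/...#]: H00[##.#/...#]+1* H01[.###/...#]+1 H10[...#/##.#]+1 H11[...#/.###]+1
p2 V@[##.#/...#]: V02[####/..##]-1*
p3 H@[####/..##]: H10[####/####]+1*
p4 V@[####/####] terminal -1; root [...#/...#] d7

H winning at [...#/...#]: True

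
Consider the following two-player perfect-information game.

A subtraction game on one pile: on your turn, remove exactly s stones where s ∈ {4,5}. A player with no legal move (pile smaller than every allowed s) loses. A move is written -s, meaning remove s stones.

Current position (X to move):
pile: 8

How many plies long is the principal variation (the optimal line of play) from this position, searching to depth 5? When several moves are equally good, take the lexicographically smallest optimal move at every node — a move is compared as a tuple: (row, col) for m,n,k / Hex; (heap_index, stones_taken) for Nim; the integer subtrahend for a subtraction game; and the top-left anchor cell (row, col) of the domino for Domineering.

PV length from [8]: 1 ply

ply 1, X at 8 | -4=-1→4; -5=+1→3*
ply 2: 3 is terminal -1 (O); from 8 depth 5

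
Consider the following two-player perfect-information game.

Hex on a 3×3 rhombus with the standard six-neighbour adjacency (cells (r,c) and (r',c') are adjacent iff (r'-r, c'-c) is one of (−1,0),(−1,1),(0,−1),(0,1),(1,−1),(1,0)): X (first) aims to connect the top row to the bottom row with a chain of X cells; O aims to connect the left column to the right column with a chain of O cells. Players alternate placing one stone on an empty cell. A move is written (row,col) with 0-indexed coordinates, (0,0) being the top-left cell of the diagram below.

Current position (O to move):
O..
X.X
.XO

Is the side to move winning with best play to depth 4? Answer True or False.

ply 1, O at O../X.X/.XO | (0,1)=-1→OO./X.X/.XO*; (0,2)=-1→O.O/X.X/.XO; (1,1)=-1→O../XOX/.XO; (2,0)=-1→O../X.X/OXO
ply 2, X at OO./X.X/.XO | (0,2)=+1→OOX/X.X/.XO*; (1,1)=-1→OO./XXX/.XO; (2,0)=-1→OO./X.X/XXO
ply 3: OOX/X.X/.XO is terminal -1 (O); from O../X.X/.XO depth 4

O winning at [O../X.X/.XO]: False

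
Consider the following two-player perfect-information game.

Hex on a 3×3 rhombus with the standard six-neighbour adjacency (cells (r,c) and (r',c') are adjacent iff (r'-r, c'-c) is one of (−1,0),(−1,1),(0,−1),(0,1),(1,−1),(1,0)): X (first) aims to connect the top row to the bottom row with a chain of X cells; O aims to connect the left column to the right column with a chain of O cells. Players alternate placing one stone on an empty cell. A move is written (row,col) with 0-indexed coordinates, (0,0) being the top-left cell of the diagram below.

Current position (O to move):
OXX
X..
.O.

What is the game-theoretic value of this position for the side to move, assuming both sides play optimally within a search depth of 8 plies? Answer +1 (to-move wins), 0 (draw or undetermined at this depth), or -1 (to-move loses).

ply 1, O at OXX/X../.O. | (1,1)=-1→OXX/XO./.O.; (1,2)=-1→OXX/X.O/.O.; (2,0)=+1→OXX/X../OO.*; (2,2)=-1→OXX/X../.OO
ply 2, X at OXX/X../OO. | (1,1)=-1→OXX/XX./OO.*; (1,2)=-1→OXX/X.X/OO.; (2,2)=-1→OXX/X../OOX
ply 3, O at OXX/XX./OO. | (1,2)=+1→OXX/XXO/OO.*; (2,2)=+1→OXX/XX./OOO
ply 4: OXX/XXO/OO. is terminal -1 (X); from OXX/X../.O. depth 8

value(OXX/X../.O., O) = +1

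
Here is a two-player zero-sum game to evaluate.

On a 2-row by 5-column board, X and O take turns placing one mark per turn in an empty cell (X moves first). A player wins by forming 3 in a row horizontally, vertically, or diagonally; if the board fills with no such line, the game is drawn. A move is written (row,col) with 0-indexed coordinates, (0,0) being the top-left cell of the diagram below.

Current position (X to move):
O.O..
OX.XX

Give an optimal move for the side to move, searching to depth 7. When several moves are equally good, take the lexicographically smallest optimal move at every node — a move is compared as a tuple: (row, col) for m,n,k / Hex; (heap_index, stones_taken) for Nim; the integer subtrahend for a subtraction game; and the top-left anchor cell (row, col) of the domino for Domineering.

X's best at [O.O../OX.XX]: (1,2)

[O.O../OX.XX] X move#1: (0,1):+0/OXO../OX.XX, (0,3):-1/O.OX./OX.XX, (0,4):-1/O.O.X/OX.XX, (1,2):+1/O.O../OXXXX*
[O.O../OXXXX] end (terminal -1, O#2); searched O.O../OX.XX to 7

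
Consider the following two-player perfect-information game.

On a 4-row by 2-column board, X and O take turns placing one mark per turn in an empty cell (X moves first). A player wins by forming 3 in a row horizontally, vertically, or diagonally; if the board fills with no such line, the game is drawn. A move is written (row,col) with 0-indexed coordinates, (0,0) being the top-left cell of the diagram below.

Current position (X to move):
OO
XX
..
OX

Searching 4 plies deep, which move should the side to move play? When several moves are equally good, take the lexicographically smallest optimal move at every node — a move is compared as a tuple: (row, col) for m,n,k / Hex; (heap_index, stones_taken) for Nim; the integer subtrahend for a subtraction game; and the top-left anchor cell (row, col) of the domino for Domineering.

p1 X@[OO/XX/../OX]: (2,0)[OO/XX/X./OX]+0 (2,1)[OO/XX/.X/OX]+1*
p2 O@[OO/XX/.X/OX] terminal -1; root [OO/XX/../OX] d4

X's best at [OO/XX/../OX]: (2,1)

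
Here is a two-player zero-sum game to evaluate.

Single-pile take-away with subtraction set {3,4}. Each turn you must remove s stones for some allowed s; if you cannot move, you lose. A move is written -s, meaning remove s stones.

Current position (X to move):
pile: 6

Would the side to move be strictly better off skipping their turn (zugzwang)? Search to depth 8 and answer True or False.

zugzwang(6, X) = False

ply 1, X at 6 | -3=-1→3; -4=+1→2*
ply 2: 2 is terminal -1 (O); from 6 depth 8
if X skipped the turn, O would face:
~ ply 1, O at 6 | -3=-1→3; -4=+1→2*
~ ply 2: 2 is terminal -1 (X); from 6 depth 8
compare (X): move=+1 vs pass=-1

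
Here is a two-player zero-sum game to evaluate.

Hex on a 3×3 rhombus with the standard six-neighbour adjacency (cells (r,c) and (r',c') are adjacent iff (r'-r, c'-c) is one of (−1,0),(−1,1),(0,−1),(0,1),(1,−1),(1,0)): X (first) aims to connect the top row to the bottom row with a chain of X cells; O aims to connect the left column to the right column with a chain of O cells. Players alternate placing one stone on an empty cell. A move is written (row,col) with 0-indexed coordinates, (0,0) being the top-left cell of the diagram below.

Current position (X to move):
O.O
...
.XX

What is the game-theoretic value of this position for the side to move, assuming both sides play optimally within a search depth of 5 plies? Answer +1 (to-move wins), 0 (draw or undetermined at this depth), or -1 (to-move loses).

value(O.O/.../.XX, X) = -1

p1 X@[O.O/.../.XX]: (0,1)[OXO/.../.XX]-1* (1,0)[O.O/X../.XX]-1 (1,1)[O.O/.X./.XX]-1 (1,2)[O.O/..X/.XX]-1 (2,0)[O.O/.../XXX]-1
p2 O@[OXO/.../.XX]: (1,0)[OXO/O../.XX]-1 (1,1)[OXO/.O./.XX]+1* (1,2)[OXO/..O/.XX]-1 (2,0)[OXO/.../OXX]-1
p3 X@[OXO/.O./.XX]: (1,0)[OXO/XO./.XX]-1* (1,2)[OXO/.OX/.XX]-1 (2,0)[OXO/.O./XXX]-1
p4 O@[OXO/XO./.XX]: (1,2)[OXO/XOO/.XX]-1 (2,0)[OXO/XO./OXX]+1*
p5 X@[OXO/XO./OXX] terminal -1; root [O.O/.../.XX] d5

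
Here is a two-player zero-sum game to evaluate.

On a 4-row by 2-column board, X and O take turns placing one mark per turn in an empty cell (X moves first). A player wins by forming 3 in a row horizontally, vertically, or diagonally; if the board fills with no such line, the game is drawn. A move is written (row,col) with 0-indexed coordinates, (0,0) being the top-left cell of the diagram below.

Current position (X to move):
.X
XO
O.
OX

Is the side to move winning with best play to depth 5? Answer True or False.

p1 X@[.X/XO/O./OX]: (0,0)[XX/XO/O./OX]+0* (2,1)[.X/XO/OX/OX]+0
p2 O@[XX/XO/O./OX]: (2,1)[XX/XO/OO/OX]+0*
p3 X@[XX/XO/OO/OX] terminal +0; root [.X/XO/O./OX] d5

X winning at [.X/XO/O./OX]: False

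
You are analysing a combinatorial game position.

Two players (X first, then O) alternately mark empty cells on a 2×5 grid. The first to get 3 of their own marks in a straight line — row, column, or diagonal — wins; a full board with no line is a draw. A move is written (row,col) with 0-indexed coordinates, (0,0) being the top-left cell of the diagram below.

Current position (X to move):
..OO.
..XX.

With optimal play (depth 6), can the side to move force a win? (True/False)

X winning at [..OO./..XX.]: True

ply 1, X at ..OO./..XX. | (0,0)=-1→X.OO./..XX.; (0,1)=-1→.XOO./..XX.; (0,4)=-1→..OOX/..XX.; (1,0)=-1→..OO./X.XX.; (1,1)=+1→..OO./.XXX.*; (1,4)=+1→..OO./..XXX
ply 2: ..OO./.XXX. is terminal -1 (O); from ..OO./..XX. depth 6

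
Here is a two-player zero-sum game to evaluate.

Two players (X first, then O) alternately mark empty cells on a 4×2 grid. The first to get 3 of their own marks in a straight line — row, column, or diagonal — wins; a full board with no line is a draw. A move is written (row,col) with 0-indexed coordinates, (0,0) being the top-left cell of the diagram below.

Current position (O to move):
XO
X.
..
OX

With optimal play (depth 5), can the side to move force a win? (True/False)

p1 O@[XO/X./../OX]: (1,1)[XO/XO/../OX]-1 (2,0)[XO/X./O./OX]+0* (2,1)[XO/X./.O/OX]-1
p2 X@[XO/X./O./OX]: (1,1)[XO/XX/O./OX]+0* (2,1)[XO/X./OX/OX]+0
p3 O@[XO/XX/O./OX]: (2,1)[XO/XX/OO/OX]+0*
p4 X@[XO/XX/OO/OX] terminal +0; root [XO/X./../OX] d5

O winning at [XO/X./../OX]: False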